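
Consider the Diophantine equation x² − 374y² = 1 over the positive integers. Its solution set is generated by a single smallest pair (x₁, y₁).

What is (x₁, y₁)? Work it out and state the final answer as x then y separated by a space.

√374 = [19; 2,1,18,1,2,38, …], period ℓ=6 (even) → k=5
k=0  a_k=19  p_k/q_k = 19/1
k=1  a_k=2  p_k/q_k = 39/2
k=2  a_k=1  p_k/q_k = 58/3
…
k=4  a_k=1  p_k/q_k = 1141/59
k=5  a_k=2  p_k/q_k = 3365/174
(x₁, y₁) = (3365, 174);  3365² − 374·174² = 1 ✓

3365 174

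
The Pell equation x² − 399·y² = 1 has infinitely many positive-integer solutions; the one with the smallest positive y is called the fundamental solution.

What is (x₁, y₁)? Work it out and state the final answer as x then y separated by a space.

√399 = [19; 1,38, …], period ℓ=2 (even) → k=1
a_0=19:  p_0=19·1+0=19,  q_0=19·0+1=1
a_1=1:  p_1=1·19+1=20,  q_1=1·1+0=1
→ (20, 1).  Check: 20²=400, 399·1²=399, difference 1.

20 1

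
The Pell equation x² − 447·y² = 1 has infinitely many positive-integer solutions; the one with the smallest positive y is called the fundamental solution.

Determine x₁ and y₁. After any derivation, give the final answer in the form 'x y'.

148 7

d=447: √d = [21; 7,42] (ℓ=2, even), read p_1/q_1
k=0  a_k=21  p_k/q_k = 21/1
k=1  a_k=7  p_k/q_k = 148/7
→ (148, 7).  Check: 148²=21904, 447·7²=21903, difference 1.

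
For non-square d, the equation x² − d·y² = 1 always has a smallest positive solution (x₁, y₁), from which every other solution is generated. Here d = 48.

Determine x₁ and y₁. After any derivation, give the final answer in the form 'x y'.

√48 → a₀=6, period (1,12); ℓ=2 even so k=1
a_0=6:  p_0=6·1+0=6,  q_0=6·0+1=1
a_1=1:  p_1=1·6+1=7,  q_1=1·1+0=1
fundamental: x₁=7, y₁=1  (since 49 − 48·1 = 1)

7 1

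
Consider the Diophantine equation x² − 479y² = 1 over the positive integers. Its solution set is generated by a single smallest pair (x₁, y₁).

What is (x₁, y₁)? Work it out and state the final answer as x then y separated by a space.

[21; 1,7,1,3,2,21,2,3,1,7,1,42] for √479; ℓ=12 ⇒ convergent index 11
i=0: a=21 ⇒ p=21, q=1
i=1: a=1 ⇒ p=22, q=1
…
i=5: a=2 ⇒ p=1729, q=79
…
i=10: a=7 ⇒ p=2648849, q=121029
i=11: a=1 ⇒ p=2989440, q=136591
fundamental: x₁=2989440, y₁=136591  (since 8936751513600 − 479·18657101281 = 1)

2989440 136591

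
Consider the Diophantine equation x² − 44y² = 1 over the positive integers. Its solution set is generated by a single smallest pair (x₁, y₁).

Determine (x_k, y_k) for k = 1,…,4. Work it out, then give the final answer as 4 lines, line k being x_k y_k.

[6; 1,1,1,2,1,1,1,12] for √44; ℓ=8 ⇒ convergent index 7
k=0  a_k=6  p_k/q_k = 6/1
k=1  a_k=1  p_k/q_k = 7/1
k=2  a_k=1  p_k/q_k = 13/2
…
k=4  a_k=2  p_k/q_k = 53/8
k=5  a_k=1  p_k/q_k = 73/11
k=6  a_k=1  p_k/q_k = 126/19
k=7  a_k=1  p_k/q_k = 199/30
→ (199, 30).  Check: 199²=39601, 44·30²=39600, difference 1.
(x_2, y_2) = (199·199 + 44·30·30, 199·30 + 30·199) = (79201, 11940)
(x_3, y_3) = (199·79201 + 44·30·11940, 199·11940 + 30·79201) = (31521799, 4752090)
(x_4, y_4) = (199·31521799 + 44·30·4752090, 199·4752090 + 30·31521799) = (12545596801, 1891319880)

199 30
79201 11940
31521799 4752090
12545596801 1891319880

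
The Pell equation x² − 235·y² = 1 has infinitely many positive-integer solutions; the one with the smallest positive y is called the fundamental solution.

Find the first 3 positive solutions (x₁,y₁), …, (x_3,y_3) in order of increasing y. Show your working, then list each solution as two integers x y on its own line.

[15; 3,30] for √235; ℓ=2 ⇒ convergent index 1
step 0: (15, 1)  from 15·(1,0) + (0,1)
step 1: (46, 3)  from 3·(15,1) + (1,0)
→ (46, 3).  Check: 46²=2116, 235·3²=2115, difference 1.
n=2: (46,3)∘(46,3) = (46·46+235·3·3, 46·3+3·46) = (4231,276)
n=3: (4231,276)∘(46,3) = (46·4231+235·3·276, 46·276+3·4231) = (389206,25389)

46 3
4231 276
389206 25389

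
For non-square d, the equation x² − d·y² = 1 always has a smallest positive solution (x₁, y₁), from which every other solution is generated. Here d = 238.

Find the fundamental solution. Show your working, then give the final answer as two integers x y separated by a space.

11663 756

√238 → a₀=15, period (2,2,1,14,1,2,2,30); ℓ=8 even so k=7
i=0: a=15 ⇒ p=15, q=1
i=1: a=2 ⇒ p=31, q=2
…
i=6: a=2 ⇒ p=4983, q=323
i=7: a=2 ⇒ p=11663, q=756
fundamental: x₁=11663, y₁=756  (since 136025569 − 238·571536 = 1)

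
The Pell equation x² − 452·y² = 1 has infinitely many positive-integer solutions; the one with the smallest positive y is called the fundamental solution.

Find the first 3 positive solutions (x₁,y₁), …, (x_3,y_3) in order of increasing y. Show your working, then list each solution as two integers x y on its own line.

√452 → a₀=21, period (3,1,5,3,10,3,5,1,3,42); ℓ=10 even so k=9
a_0=21:  p_0=21·1+0=21,  q_0=21·0+1=1
…
a_2=1:  p_2=1·64+21=85,  q_2=1·3+1=4
a_3=5:  p_3=5·85+64=489,  q_3=5·4+3=23
…
a_5=10:  p_5=10·1552+489=16009,  q_5=10·73+23=753
a_6=3:  p_6=3·16009+1552=49579,  q_6=3·753+73=2332
a_7=5:  p_7=5·49579+16009=263904,  q_7=5·2332+753=12413
a_8=1:  p_8=1·263904+49579=313483,  q_8=1·12413+2332=14745
a_9=3:  p_9=3·313483+263904=1204353,  q_9=3·14745+12413=56648
(x₁, y₁) = (1204353, 56648);  1204353² − 452·56648² = 1 ✓
n=2: (1204353,56648)∘(1204353,56648) = (1204353·1204353+452·56648·56648, 1204353·56648+56648·1204353) = (2900932297217,136448377488)
n=3: (2900932297217,136448377488)∘(1204353,56648) = (1204353·2900932297217+452·56648·136448377488, 1204353·136448377488+56648·2900932297217) = (6987493029899166849,328664025545553880)

1204353 56648
2900932297217 136448377488
6987493029899166849 328664025545553880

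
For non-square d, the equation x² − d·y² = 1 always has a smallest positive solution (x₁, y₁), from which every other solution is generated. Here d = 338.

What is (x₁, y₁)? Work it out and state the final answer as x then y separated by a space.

√338 = [18; 2,1,1,2,36, …], period ℓ=5 (odd) → k=9
a_0=18:  p_0=18·1+0=18,  q_0=18·0+1=1
a_1=2:  p_1=2·18+1=37,  q_1=2·1+0=2
a_2=1:  p_2=1·37+18=55,  q_2=1·2+1=3
…
a_4=2:  p_4=2·92+55=239,  q_4=2·5+3=13
…
a_7=1:  p_7=1·17631+8696=26327,  q_7=1·959+473=1432
a_8=1:  p_8=1·26327+17631=43958,  q_8=1·1432+959=2391
a_9=2:  p_9=2·43958+26327=114243,  q_9=2·2391+1432=6214
fundamental: x₁=114243, y₁=6214  (since 13051463049 − 338·38613796 = 1)

114243 6214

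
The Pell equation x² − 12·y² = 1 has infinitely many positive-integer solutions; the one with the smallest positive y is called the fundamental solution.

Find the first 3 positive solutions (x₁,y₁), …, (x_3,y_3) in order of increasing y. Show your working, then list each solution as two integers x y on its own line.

[3; 2,6] for √12; ℓ=2 ⇒ convergent index 1
k=0  a_k=3  p_k/q_k = 3/1
k=1  a_k=2  p_k/q_k = 7/2
fundamental: x₁=7, y₁=2  (since 49 − 12·4 = 1)
n=2: (7,2)∘(7,2) = (7·7+12·2·2, 7·2+2·7) = (97,28)
n=3: (97,28)∘(7,2) = (7·97+12·2·28, 7·28+2·97) = (1351,390)

7 2
97 28
1351 390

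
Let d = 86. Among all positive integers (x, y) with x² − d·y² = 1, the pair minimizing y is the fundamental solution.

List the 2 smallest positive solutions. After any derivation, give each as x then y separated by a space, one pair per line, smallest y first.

√86 → a₀=9, period (3,1,1,1,8,1,1,1,3,18); ℓ=10 even so k=9
step 0: (9, 1)  from 9·(1,0) + (0,1)
…
step 2: (37, 4)  from 1·(28,3) + (9,1)
…
step 5: (881, 95)  from 8·(102,11) + (65,7)
step 6: (983, 106)  from 1·(881,95) + (102,11)
step 7: (1864, 201)  from 1·(983,106) + (881,95)
step 8: (2847, 307)  from 1·(1864,201) + (983,106)
step 9: (10405, 1122)  from 3·(2847,307) + (1864,201)
→ (10405, 1122).  Check: 10405²=108264025, 86·1122²=108264024, difference 1.
k=2:  x_2 = 10405·10405+86·1122·1122 = 216528049,  y_2 = 10405·1122+1122·10405 = 23348820

10405 1122
216528049 23348820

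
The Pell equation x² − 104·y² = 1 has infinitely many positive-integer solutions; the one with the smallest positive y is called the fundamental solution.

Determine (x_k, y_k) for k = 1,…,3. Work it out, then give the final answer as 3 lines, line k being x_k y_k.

√104 → a₀=10, period (5,20); ℓ=2 even so k=1
step 0: (10, 1)  from 10·(1,0) + (0,1)
step 1: (51, 5)  from 5·(10,1) + (1,0)
→ (51, 5).  Check: 51²=2601, 104·5²=2600, difference 1.
n=2: (51,5)∘(51,5) = (51·51+104·5·5, 51·5+5·51) = (5201,510)
n=3: (5201,510)∘(51,5) = (51·5201+104·5·510, 51·510+5·5201) = (530451,52015)

51 5
5201 510
530451 52015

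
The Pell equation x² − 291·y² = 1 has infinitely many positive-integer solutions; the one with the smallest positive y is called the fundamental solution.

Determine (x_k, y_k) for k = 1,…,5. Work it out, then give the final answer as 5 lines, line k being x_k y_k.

√291 → a₀=17, period (17,34); ℓ=2 even so k=1
step 0: (17, 1)  from 17·(1,0) + (0,1)
step 1: (290, 17)  from 17·(17,1) + (1,0)
→ (290, 17).  Check: 290²=84100, 291·17²=84099, difference 1.
(x_2, y_2) = (290·290 + 291·17·17, 290·17 + 17·290) = (168199, 9860)
(x_3, y_3) = (290·168199 + 291·17·9860, 290·9860 + 17·168199) = (97555130, 5718783)
(x_4, y_4) = (290·97555130 + 291·17·5718783, 290·5718783 + 17·97555130) = (56581807201, 3316884280)
(x_5, y_5) = (290·56581807201 + 291·17·3316884280, 290·3316884280 + 17·56581807201) = (32817350621450, 1923787163617)

290 17
168199 9860
97555130 5718783
56581807201 3316884280
32817350621450 1923787163617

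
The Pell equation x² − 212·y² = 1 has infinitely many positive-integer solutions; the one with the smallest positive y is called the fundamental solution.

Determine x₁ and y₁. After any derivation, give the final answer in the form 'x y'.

66249 4550

√212 → a₀=14, period (1,1,3,1,1,…,1,1,28); ℓ=14 even so k=13
i=0: a=14 ⇒ p=14, q=1
…
i=3: a=3 ⇒ p=102, q=7
…
i=9: a=1 ⇒ p=5198, q=357
…
i=12: a=1 ⇒ p=37114, q=2549
i=13: a=1 ⇒ p=66249, q=4550
(x₁, y₁) = (66249, 4550);  66249² − 212·4550² = 1 ✓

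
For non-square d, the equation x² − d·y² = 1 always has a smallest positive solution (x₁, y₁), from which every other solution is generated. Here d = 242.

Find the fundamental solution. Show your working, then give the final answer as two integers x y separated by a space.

√242 → a₀=15, period (1,1,3,1,14,1,3,1,1,30); ℓ=10 even so k=9
a_0=15:  p_0=15·1+0=15,  q_0=15·0+1=1
a_1=1:  p_1=1·15+1=16,  q_1=1·1+0=1
…
a_4=1:  p_4=1·109+31=140,  q_4=1·7+2=9
a_5=14:  p_5=14·140+109=2069,  q_5=14·9+7=133
a_6=1:  p_6=1·2069+140=2209,  q_6=1·133+9=142
a_7=3:  p_7=3·2209+2069=8696,  q_7=3·142+133=559
a_8=1:  p_8=1·8696+2209=10905,  q_8=1·559+142=701
a_9=1:  p_9=1·10905+8696=19601,  q_9=1·701+559=1260
(x₁, y₁) = (19601, 1260);  19601² − 242·1260² = 1 ✓

19601 1260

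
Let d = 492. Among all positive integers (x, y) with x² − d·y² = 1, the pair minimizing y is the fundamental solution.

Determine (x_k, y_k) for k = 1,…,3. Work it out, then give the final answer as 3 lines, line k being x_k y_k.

29767 1342
1772148577 79894628
105503093353351 4756446782010

[22; 5,1,1,10,1,1,5,44] for √492; ℓ=8 ⇒ convergent index 7
k=0  a_k=22  p_k/q_k = 22/1
…
k=2  a_k=1  p_k/q_k = 133/6
…
k=6  a_k=1  p_k/q_k = 5390/243
k=7  a_k=5  p_k/q_k = 29767/1342
→ (29767, 1342).  Check: 29767²=886074289, 492·1342²=886074288, difference 1.
(29767+1342√492)^2 = 1772148577 + 79894628√492
(29767+1342√492)^3 = 105503093353351 + 4756446782010√492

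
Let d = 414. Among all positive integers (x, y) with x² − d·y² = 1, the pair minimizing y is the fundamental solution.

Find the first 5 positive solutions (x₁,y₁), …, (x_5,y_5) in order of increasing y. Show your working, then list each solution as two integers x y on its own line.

24335 1196
1184384449 58209320
57643991108495 2833047603204
2805533046066067201 137884426789729360
136545293294391499564175 6710835049023080347996

[20; 2,1,7,2,7,1,2,40] for √414; ℓ=8 ⇒ convergent index 7
k=0  a_k=20  p_k/q_k = 20/1
…
k=2  a_k=1  p_k/q_k = 61/3
k=3  a_k=7  p_k/q_k = 468/23
k=4  a_k=2  p_k/q_k = 997/49
…
k=6  a_k=1  p_k/q_k = 8444/415
k=7  a_k=2  p_k/q_k = 24335/1196
(x₁, y₁) = (24335, 1196);  24335² − 414·1196² = 1 ✓
k=2:  x_2 = 24335·24335+414·1196·1196 = 1184384449,  y_2 = 24335·1196+1196·24335 = 58209320
k=3:  x_3 = 24335·1184384449+414·1196·58209320 = 57643991108495,  y_3 = 24335·58209320+1196·1184384449 = 2833047603204
k=4:  x_4 = 24335·57643991108495+414·1196·2833047603204 = 2805533046066067201,  y_4 = 24335·2833047603204+1196·57643991108495 = 137884426789729360
k=5:  x_5 = 24335·2805533046066067201+414·1196·137884426789729360 = 136545293294391499564175,  y_5 = 24335·137884426789729360+1196·2805533046066067201 = 6710835049023080347996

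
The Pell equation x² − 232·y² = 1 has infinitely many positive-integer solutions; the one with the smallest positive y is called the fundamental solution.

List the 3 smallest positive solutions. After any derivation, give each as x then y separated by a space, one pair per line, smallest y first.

19603 1287
768555217 50458122
30131975818099 1978261129845

√232 = [15; 4,3,7,3,4,30, …], period ℓ=6 (even) → k=5
i=0: a=15 ⇒ p=15, q=1
i=1: a=4 ⇒ p=61, q=4
…
i=3: a=7 ⇒ p=1447, q=95
i=4: a=3 ⇒ p=4539, q=298
i=5: a=4 ⇒ p=19603, q=1287
→ (19603, 1287).  Check: 19603²=384277609, 232·1287²=384277608, difference 1.
n=2: (19603,1287)∘(19603,1287) = (19603·19603+232·1287·1287, 19603·1287+1287·19603) = (768555217,50458122)
n=3: (768555217,50458122)∘(19603,1287) = (19603·768555217+232·1287·50458122, 19603·50458122+1287·768555217) = (30131975818099,1978261129845)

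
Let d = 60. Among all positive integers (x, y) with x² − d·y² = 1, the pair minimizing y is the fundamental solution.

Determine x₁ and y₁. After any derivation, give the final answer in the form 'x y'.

√60 = [7; 1,2,1,14, …], period ℓ=4 (even) → k=3
step 0: (7, 1)  from 7·(1,0) + (0,1)
step 1: (8, 1)  from 1·(7,1) + (1,0)
step 2: (23, 3)  from 2·(8,1) + (7,1)
step 3: (31, 4)  from 1·(23,3) + (8,1)
→ (31, 4).  Check: 31²=961, 60·4²=960, difference 1.

31 4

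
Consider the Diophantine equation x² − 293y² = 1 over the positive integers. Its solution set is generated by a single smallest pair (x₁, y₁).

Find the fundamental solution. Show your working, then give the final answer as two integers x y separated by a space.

√293 = [17; 8,1,1,8,34, …], period ℓ=5 (odd) → k=9
step 0: (17, 1)  from 17·(1,0) + (0,1)
step 1: (137, 8)  from 8·(17,1) + (1,0)
…
step 3: (291, 17)  from 1·(154,9) + (137,8)
step 4: (2482, 145)  from 8·(291,17) + (154,9)
…
step 6: (679914, 39721)  from 8·(84679,4947) + (2482,145)
…
step 8: (1444507, 84389)  from 1·(764593,44668) + (679914,39721)
step 9: (12320649, 719780)  from 8·(1444507,84389) + (764593,44668)
→ (12320649, 719780).  Check: 12320649²=151798391781201, 293·719780²=151798391781200, difference 1.

12320649 719780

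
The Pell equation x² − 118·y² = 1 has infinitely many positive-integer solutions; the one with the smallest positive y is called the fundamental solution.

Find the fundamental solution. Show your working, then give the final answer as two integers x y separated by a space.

√118 = [10; 1,6,3,2,10,2,3,6,1,20, …], period ℓ=10 (even) → k=9
k=0  a_k=10  p_k/q_k = 10/1
k=1  a_k=1  p_k/q_k = 11/1
k=2  a_k=6  p_k/q_k = 76/7
k=3  a_k=3  p_k/q_k = 239/22
k=4  a_k=2  p_k/q_k = 554/51
…
k=7  a_k=3  p_k/q_k = 42115/3877
k=8  a_k=6  p_k/q_k = 264802/24377
k=9  a_k=1  p_k/q_k = 306917/28254
→ (306917, 28254).  Check: 306917²=94198044889, 118·28254²=94198044888, difference 1.

306917 28254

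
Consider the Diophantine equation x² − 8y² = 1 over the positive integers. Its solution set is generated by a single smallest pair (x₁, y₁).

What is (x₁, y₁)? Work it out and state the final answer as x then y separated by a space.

3 1

√8 = [2; 1,4, …], period ℓ=2 (even) → k=1
step 0: (2, 1)  from 2·(1,0) + (0,1)
step 1: (3, 1)  from 1·(2,1) + (1,0)
(x₁, y₁) = (3, 1);  3² − 8·1² = 1 ✓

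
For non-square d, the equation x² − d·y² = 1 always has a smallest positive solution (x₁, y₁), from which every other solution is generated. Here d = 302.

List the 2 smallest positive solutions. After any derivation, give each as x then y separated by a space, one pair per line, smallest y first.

4276623 246092
36579008568257 2104885414632

√302 = [17; 2,1,1,1,4,…,1,2,34, …], period ℓ=16 (even) → k=15
a_0=17:  p_0=17·1+0=17,  q_0=17·0+1=1
…
a_2=1:  p_2=1·35+17=52,  q_2=1·2+1=3
…
a_4=1:  p_4=1·87+52=139,  q_4=1·5+3=8
a_5=4:  p_5=4·139+87=643,  q_5=4·8+5=37
a_6=2:  p_6=2·643+139=1425,  q_6=2·37+8=82
a_7=1:  p_7=1·1425+643=2068,  q_7=1·82+37=119
a_8=16:  p_8=16·2068+1425=34513,  q_8=16·119+82=1986
…
a_11=4:  p_11=4·107675+36581=467281,  q_11=4·6196+2105=26889
…
a_14=1:  p_14=1·1042237+574956=1617193,  q_14=1·59974+33085=93059
a_15=2:  p_15=2·1617193+1042237=4276623,  q_15=2·93059+59974=246092
(x₁, y₁) = (4276623, 246092);  4276623² − 302·246092² = 1 ✓
k=2:  x_2 = 4276623·4276623+302·246092·246092 = 36579008568257,  y_2 = 4276623·246092+246092·4276623 = 2104885414632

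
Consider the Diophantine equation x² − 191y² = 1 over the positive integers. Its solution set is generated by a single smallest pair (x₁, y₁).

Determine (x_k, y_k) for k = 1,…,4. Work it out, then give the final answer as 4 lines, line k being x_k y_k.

8994000 650783
161784071999999 11706284604000
2910171887135973018000 210572647456751349217
52348171905801720863712000001 3787780782452031563430792000

√191 → a₀=13, period (1,4,1,1,3,…,4,1,26); ℓ=16 even so k=15
i=0: a=13 ⇒ p=13, q=1
…
i=6: a=2 ⇒ p=1230, q=89
…
i=9: a=2 ⇒ p=83433, q=6037
…
i=11: a=3 ⇒ p=704682, q=50989
i=12: a=1 ⇒ p=911765, q=65973
…
i=14: a=4 ⇒ p=7377553, q=533821
i=15: a=1 ⇒ p=8994000, q=650783
fundamental: x₁=8994000, y₁=650783  (since 80892036000000 − 191·423518513089 = 1)
k=2:  x_2 = 8994000·8994000+191·650783·650783 = 161784071999999,  y_2 = 8994000·650783+650783·8994000 = 11706284604000
k=3:  x_3 = 8994000·161784071999999+191·650783·11706284604000 = 2910171887135973018000,  y_3 = 8994000·11706284604000+650783·161784071999999 = 210572647456751349217
k=4:  x_4 = 8994000·2910171887135973018000+191·650783·210572647456751349217 = 52348171905801720863712000001,  y_4 = 8994000·210572647456751349217+650783·2910171887135973018000 = 3787780782452031563430792000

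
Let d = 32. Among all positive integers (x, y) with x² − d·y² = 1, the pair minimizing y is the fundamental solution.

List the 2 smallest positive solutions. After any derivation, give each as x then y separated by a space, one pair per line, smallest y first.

√32 = [5; 1,1,1,10, …], period ℓ=4 (even) → k=3
i=0: a=5 ⇒ p=5, q=1
i=1: a=1 ⇒ p=6, q=1
i=2: a=1 ⇒ p=11, q=2
i=3: a=1 ⇒ p=17, q=3
fundamental: x₁=17, y₁=3  (since 289 − 32·9 = 1)
(x_2, y_2) = (17·17 + 32·3·3, 17·3 + 3·17) = (577, 102)

17 3
577 102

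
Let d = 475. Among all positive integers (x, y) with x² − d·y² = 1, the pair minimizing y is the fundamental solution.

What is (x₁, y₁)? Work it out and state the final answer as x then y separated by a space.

57799 2652

√475 = [21; 1,3,1,6,2,6,1,3,1,42, …], period ℓ=10 (even) → k=9
a_0=21:  p_0=21·1+0=21,  q_0=21·0+1=1
a_1=1:  p_1=1·21+1=22,  q_1=1·1+0=1
a_2=3:  p_2=3·22+21=87,  q_2=3·1+1=4
a_3=1:  p_3=1·87+22=109,  q_3=1·4+1=5
a_4=6:  p_4=6·109+87=741,  q_4=6·5+4=34
…
a_6=6:  p_6=6·1591+741=10287,  q_6=6·73+34=472
a_7=1:  p_7=1·10287+1591=11878,  q_7=1·472+73=545
a_8=3:  p_8=3·11878+10287=45921,  q_8=3·545+472=2107
a_9=1:  p_9=1·45921+11878=57799,  q_9=1·2107+545=2652
→ (57799, 2652).  Check: 57799²=3340724401, 475·2652²=3340724400, difference 1.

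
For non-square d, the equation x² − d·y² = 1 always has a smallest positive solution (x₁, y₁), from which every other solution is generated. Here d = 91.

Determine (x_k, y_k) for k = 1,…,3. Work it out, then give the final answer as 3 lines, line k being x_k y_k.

1574 165
4954951 519420
15598184174 1635133995

d=91: √d = [9; 1,1,5,1,5,1,1,18] (ℓ=8, even), read p_7/q_7
i=0: a=9 ⇒ p=9, q=1
…
i=2: a=1 ⇒ p=19, q=2
…
i=4: a=1 ⇒ p=124, q=13
i=5: a=5 ⇒ p=725, q=76
i=6: a=1 ⇒ p=849, q=89
i=7: a=1 ⇒ p=1574, q=165
→ (1574, 165).  Check: 1574²=2477476, 91·165²=2477475, difference 1.
(1574+165√91)^2 = 4954951 + 519420√91
(1574+165√91)^3 = 15598184174 + 1635133995√91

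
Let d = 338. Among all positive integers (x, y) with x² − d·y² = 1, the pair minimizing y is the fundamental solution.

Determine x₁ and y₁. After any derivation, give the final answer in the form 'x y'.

[18; 2,1,1,2,36] for √338; ℓ=5 ⇒ convergent index 9
k=0  a_k=18  p_k/q_k = 18/1
…
k=2  a_k=1  p_k/q_k = 55/3
…
k=4  a_k=2  p_k/q_k = 239/13
…
k=7  a_k=1  p_k/q_k = 26327/1432
k=8  a_k=1  p_k/q_k = 43958/2391
k=9  a_k=2  p_k/q_k = 114243/6214
(x₁, y₁) = (114243, 6214);  114243² − 338·6214² = 1 ✓

114243 6214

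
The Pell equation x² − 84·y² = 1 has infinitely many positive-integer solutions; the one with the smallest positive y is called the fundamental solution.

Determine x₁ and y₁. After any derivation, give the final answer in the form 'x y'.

55 6

d=84: √d = [9; 6,18] (ℓ=2, even), read p_1/q_1
k=0  a_k=9  p_k/q_k = 9/1
k=1  a_k=6  p_k/q_k = 55/6
(x₁, y₁) = (55, 6);  55² − 84·6² = 1 ✓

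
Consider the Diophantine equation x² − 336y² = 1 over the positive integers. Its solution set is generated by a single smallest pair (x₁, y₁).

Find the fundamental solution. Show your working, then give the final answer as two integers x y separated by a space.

55 3

√336 → a₀=18, period (3,36); ℓ=2 even so k=1
k=0  a_k=18  p_k/q_k = 18/1
k=1  a_k=3  p_k/q_k = 55/3
→ (55, 3).  Check: 55²=3025, 336·3²=3024, difference 1.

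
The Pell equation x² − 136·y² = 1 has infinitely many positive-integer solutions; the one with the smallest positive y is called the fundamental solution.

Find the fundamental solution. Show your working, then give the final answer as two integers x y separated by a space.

d=136: √d = [11; 1,1,1,22] (ℓ=4, even), read p_3/q_3
a_0=11:  p_0=11·1+0=11,  q_0=11·0+1=1
a_1=1:  p_1=1·11+1=12,  q_1=1·1+0=1
a_2=1:  p_2=1·12+11=23,  q_2=1·1+1=2
a_3=1:  p_3=1·23+12=35,  q_3=1·2+1=3
→ (35, 3).  Check: 35²=1225, 136·3²=1224, difference 1.

35 3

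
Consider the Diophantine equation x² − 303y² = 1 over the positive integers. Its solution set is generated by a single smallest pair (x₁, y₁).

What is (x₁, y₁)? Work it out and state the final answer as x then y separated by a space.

2524 145

√303 = [17; 2,2,5,2,2,34, …], period ℓ=6 (even) → k=5
step 0: (17, 1)  from 17·(1,0) + (0,1)
step 1: (35, 2)  from 2·(17,1) + (1,0)
…
step 4: (1027, 59)  from 2·(470,27) + (87,5)
step 5: (2524, 145)  from 2·(1027,59) + (470,27)
fundamental: x₁=2524, y₁=145  (since 6370576 − 303·21025 = 1)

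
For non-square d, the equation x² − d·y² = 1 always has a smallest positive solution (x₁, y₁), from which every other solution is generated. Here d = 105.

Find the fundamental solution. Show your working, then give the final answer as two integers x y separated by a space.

41 4

√105 = [10; 4,20, …], period ℓ=2 (even) → k=1
k=0  a_k=10  p_k/q_k = 10/1
k=1  a_k=4  p_k/q_k = 41/4
(x₁, y₁) = (41, 4);  41² − 105·4² = 1 ✓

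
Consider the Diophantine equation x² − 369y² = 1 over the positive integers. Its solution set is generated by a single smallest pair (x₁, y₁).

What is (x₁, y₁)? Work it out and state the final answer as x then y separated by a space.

√369 = [19; 4,1,3,2,7,4,7,2,3,1,4,38, …], period ℓ=12 (even) → k=11
i=0: a=19 ⇒ p=19, q=1
…
i=3: a=3 ⇒ p=365, q=19
i=4: a=2 ⇒ p=826, q=43
i=5: a=7 ⇒ p=6147, q=320
…
i=8: a=2 ⇒ p=393504, q=20485
…
i=10: a=1 ⇒ p=1758061, q=91521
i=11: a=4 ⇒ p=8396801, q=437120
(x₁, y₁) = (8396801, 437120);  8396801² − 369·437120² = 1 ✓

8396801 437120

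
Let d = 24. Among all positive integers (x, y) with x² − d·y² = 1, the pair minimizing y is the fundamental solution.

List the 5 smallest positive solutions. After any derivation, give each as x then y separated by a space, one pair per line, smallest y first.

d=24: √d = [4; 1,8] (ℓ=2, even), read p_1/q_1
a_0=4:  p_0=4·1+0=4,  q_0=4·0+1=1
a_1=1:  p_1=1·4+1=5,  q_1=1·1+0=1
(x₁, y₁) = (5, 1);  5² − 24·1² = 1 ✓
(x_2, y_2) = (5·5 + 24·1·1, 5·1 + 1·5) = (49, 10)
(x_3, y_3) = (5·49 + 24·1·10, 5·10 + 1·49) = (485, 99)
(x_4, y_4) = (5·485 + 24·1·99, 5·99 + 1·485) = (4801, 980)
(x_5, y_5) = (5·4801 + 24·1·980, 5·980 + 1·4801) = (47525, 9701)

5 1
49 10
485 99
4801 980
47525 9701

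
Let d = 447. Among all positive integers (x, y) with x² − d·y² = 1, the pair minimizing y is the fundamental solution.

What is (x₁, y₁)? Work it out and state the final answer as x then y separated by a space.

148 7

[21; 7,42] for √447; ℓ=2 ⇒ convergent index 1
step 0: (21, 1)  from 21·(1,0) + (0,1)
step 1: (148, 7)  from 7·(21,1) + (1,0)
fundamental: x₁=148, y₁=7  (since 21904 − 447·49 = 1)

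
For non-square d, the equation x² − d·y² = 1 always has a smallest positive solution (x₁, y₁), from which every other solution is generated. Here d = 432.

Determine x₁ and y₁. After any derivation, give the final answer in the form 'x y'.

√432 = [20; 1,3,1,1,1,3,1,40, …], period ℓ=8 (even) → k=7
i=0: a=20 ⇒ p=20, q=1
…
i=2: a=3 ⇒ p=83, q=4
…
i=5: a=1 ⇒ p=291, q=14
i=6: a=3 ⇒ p=1060, q=51
i=7: a=1 ⇒ p=1351, q=65
fundamental: x₁=1351, y₁=65  (since 1825201 − 432·4225 = 1)

1351 65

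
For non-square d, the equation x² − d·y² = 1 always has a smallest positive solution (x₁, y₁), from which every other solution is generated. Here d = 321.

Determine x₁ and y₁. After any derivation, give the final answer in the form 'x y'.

215 12

d=321: √d = [17; 1,10,1,34] (ℓ=4, even), read p_3/q_3
k=0  a_k=17  p_k/q_k = 17/1
k=1  a_k=1  p_k/q_k = 18/1
k=2  a_k=10  p_k/q_k = 197/11
k=3  a_k=1  p_k/q_k = 215/12
(x₁, y₁) = (215, 12);  215² − 321·12² = 1 ✓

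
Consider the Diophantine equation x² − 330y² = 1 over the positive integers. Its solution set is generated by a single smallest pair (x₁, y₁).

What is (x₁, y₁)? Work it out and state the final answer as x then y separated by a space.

109 6

[18; 6,36] for √330; ℓ=2 ⇒ convergent index 1
a_0=18:  p_0=18·1+0=18,  q_0=18·0+1=1
a_1=6:  p_1=6·18+1=109,  q_1=6·1+0=6
fundamental: x₁=109, y₁=6  (since 11881 − 330·36 = 1)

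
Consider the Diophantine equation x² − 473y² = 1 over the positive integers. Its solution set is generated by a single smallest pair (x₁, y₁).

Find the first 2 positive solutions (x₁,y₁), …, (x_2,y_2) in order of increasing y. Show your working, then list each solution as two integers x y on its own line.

87 4
15137 696

[21; 1,2,1,42] for √473; ℓ=4 ⇒ convergent index 3
k=0  a_k=21  p_k/q_k = 21/1
…
k=2  a_k=2  p_k/q_k = 65/3
k=3  a_k=1  p_k/q_k = 87/4
fundamental: x₁=87, y₁=4  (since 7569 − 473·16 = 1)
k=2:  x_2 = 87·87+473·4·4 = 15137,  y_2 = 87·4+4·87 = 696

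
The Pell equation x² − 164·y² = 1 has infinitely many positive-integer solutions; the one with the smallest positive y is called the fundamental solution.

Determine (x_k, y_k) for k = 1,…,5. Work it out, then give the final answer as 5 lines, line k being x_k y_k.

2049 160
8396801 655680
34410088449 2686976480
141012534067201 11011228959360
577869330197301249 45124013588480800

[12; 1,4,6,4,1,24] for √164; ℓ=6 ⇒ convergent index 5
i=0: a=12 ⇒ p=12, q=1
i=1: a=1 ⇒ p=13, q=1
…
i=4: a=4 ⇒ p=1652, q=129
i=5: a=1 ⇒ p=2049, q=160
(x₁, y₁) = (2049, 160);  2049² − 164·160² = 1 ✓
k=2:  x_2 = 2049·2049+164·160·160 = 8396801,  y_2 = 2049·160+160·2049 = 655680
k=3:  x_3 = 2049·8396801+164·160·655680 = 34410088449,  y_3 = 2049·655680+160·8396801 = 2686976480
k=4:  x_4 = 2049·34410088449+164·160·2686976480 = 141012534067201,  y_4 = 2049·2686976480+160·34410088449 = 11011228959360
k=5:  x_5 = 2049·141012534067201+164·160·11011228959360 = 577869330197301249,  y_5 = 2049·11011228959360+160·141012534067201 = 45124013588480800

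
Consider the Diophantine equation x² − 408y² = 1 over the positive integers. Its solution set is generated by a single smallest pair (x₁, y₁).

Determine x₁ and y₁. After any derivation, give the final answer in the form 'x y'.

101 5

√408 → a₀=20, period (5,40); ℓ=2 even so k=1
k=0  a_k=20  p_k/q_k = 20/1
k=1  a_k=5  p_k/q_k = 101/5
(x₁, y₁) = (101, 5);  101² − 408·5² = 1 ✓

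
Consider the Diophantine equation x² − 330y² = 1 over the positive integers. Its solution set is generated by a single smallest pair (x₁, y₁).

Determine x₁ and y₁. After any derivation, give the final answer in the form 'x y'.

109 6

[18; 6,36] for √330; ℓ=2 ⇒ convergent index 1
k=0  a_k=18  p_k/q_k = 18/1
k=1  a_k=6  p_k/q_k = 109/6
(x₁, y₁) = (109, 6);  109² − 330·6² = 1 ✓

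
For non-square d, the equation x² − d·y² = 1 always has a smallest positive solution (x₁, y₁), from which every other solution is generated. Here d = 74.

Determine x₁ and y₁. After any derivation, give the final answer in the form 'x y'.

√74 = [8; 1,1,1,1,16, …], period ℓ=5 (odd) → k=9
i=0: a=8 ⇒ p=8, q=1
i=1: a=1 ⇒ p=9, q=1
i=2: a=1 ⇒ p=17, q=2
…
i=4: a=1 ⇒ p=43, q=5
…
i=8: a=1 ⇒ p=2228, q=259
i=9: a=1 ⇒ p=3699, q=430
fundamental: x₁=3699, y₁=430  (since 13682601 − 74·184900 = 1)

3699 430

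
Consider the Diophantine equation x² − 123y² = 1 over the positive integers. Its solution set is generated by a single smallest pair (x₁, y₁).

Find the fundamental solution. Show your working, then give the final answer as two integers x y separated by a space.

122 11

d=123: √d = [11; 11,22] (ℓ=2, even), read p_1/q_1
k=0  a_k=11  p_k/q_k = 11/1
k=1  a_k=11  p_k/q_k = 122/11
→ (122, 11).  Check: 122²=14884, 123·11²=14883, difference 1.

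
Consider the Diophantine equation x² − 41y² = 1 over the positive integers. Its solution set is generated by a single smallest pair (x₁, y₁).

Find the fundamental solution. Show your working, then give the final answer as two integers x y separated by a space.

√41 = [6; 2,2,12, …], period ℓ=3 (odd) → k=5
a_0=6:  p_0=6·1+0=6,  q_0=6·0+1=1
a_1=2:  p_1=2·6+1=13,  q_1=2·1+0=2
…
a_4=2:  p_4=2·397+32=826,  q_4=2·62+5=129
a_5=2:  p_5=2·826+397=2049,  q_5=2·129+62=320
→ (2049, 320).  Check: 2049²=4198401, 41·320²=4198400, difference 1.

2049 320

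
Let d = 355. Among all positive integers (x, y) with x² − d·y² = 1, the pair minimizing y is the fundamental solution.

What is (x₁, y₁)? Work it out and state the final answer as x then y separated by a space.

√355 → a₀=18, period (1,5,3,3,1,6,1,3,3,5,1,36); ℓ=12 even so k=11
a_0=18:  p_0=18·1+0=18,  q_0=18·0+1=1
a_1=1:  p_1=1·18+1=19,  q_1=1·1+0=1
…
a_4=3:  p_4=3·358+113=1187,  q_4=3·19+6=63
a_5=1:  p_5=1·1187+358=1545,  q_5=1·63+19=82
…
a_7=1:  p_7=1·10457+1545=12002,  q_7=1·555+82=637
a_8=3:  p_8=3·12002+10457=46463,  q_8=3·637+555=2466
a_9=3:  p_9=3·46463+12002=151391,  q_9=3·2466+637=8035
a_10=5:  p_10=5·151391+46463=803418,  q_10=5·8035+2466=42641
a_11=1:  p_11=1·803418+151391=954809,  q_11=1·42641+8035=50676
(x₁, y₁) = (954809, 50676);  954809² − 355·50676² = 1 ✓

954809 50676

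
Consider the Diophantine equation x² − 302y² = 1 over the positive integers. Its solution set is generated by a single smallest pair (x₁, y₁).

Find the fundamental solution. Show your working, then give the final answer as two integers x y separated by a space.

[17; 2,1,1,1,4,…,1,2,34] for √302; ℓ=16 ⇒ convergent index 15
k=0  a_k=17  p_k/q_k = 17/1
…
k=2  a_k=1  p_k/q_k = 52/3
k=3  a_k=1  p_k/q_k = 87/5
k=4  a_k=1  p_k/q_k = 139/8
k=5  a_k=4  p_k/q_k = 643/37
k=6  a_k=2  p_k/q_k = 1425/82
k=7  a_k=1  p_k/q_k = 2068/119
k=8  a_k=16  p_k/q_k = 34513/1986
k=9  a_k=1  p_k/q_k = 36581/2105
k=10  a_k=2  p_k/q_k = 107675/6196
k=11  a_k=4  p_k/q_k = 467281/26889
k=12  a_k=1  p_k/q_k = 574956/33085
k=13  a_k=1  p_k/q_k = 1042237/59974
k=14  a_k=1  p_k/q_k = 1617193/93059
k=15  a_k=2  p_k/q_k = 4276623/246092
→ (4276623, 246092).  Check: 4276623²=18289504284129, 302·246092²=18289504284128, difference 1.

4276623 246092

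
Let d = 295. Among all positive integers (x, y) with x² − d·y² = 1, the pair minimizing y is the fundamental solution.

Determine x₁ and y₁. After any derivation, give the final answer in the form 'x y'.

d=295: √d = [17; 5,1,2,3,2,6,2,3,2,1,5,34] (ℓ=12, even), read p_11/q_11
k=0  a_k=17  p_k/q_k = 17/1
…
k=3  a_k=2  p_k/q_k = 292/17
k=4  a_k=3  p_k/q_k = 979/57
k=5  a_k=2  p_k/q_k = 2250/131
k=6  a_k=6  p_k/q_k = 14479/843
…
k=10  a_k=1  p_k/q_k = 355517/20699
k=11  a_k=5  p_k/q_k = 2024999/117900
(x₁, y₁) = (2024999, 117900);  2024999² − 295·117900² = 1 ✓

2024999 117900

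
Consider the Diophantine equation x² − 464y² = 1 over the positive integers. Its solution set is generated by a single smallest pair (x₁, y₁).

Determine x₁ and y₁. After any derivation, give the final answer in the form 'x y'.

√464 = [21; 1,1,5,1,1,1,5,1,1,42, …], period ℓ=10 (even) → k=9
i=0: a=21 ⇒ p=21, q=1
i=1: a=1 ⇒ p=22, q=1
…
i=3: a=5 ⇒ p=237, q=11
i=4: a=1 ⇒ p=280, q=13
i=5: a=1 ⇒ p=517, q=24
i=6: a=1 ⇒ p=797, q=37
i=7: a=5 ⇒ p=4502, q=209
i=8: a=1 ⇒ p=5299, q=246
i=9: a=1 ⇒ p=9801, q=455
(x₁, y₁) = (9801, 455);  9801² − 464·455² = 1 ✓

9801 455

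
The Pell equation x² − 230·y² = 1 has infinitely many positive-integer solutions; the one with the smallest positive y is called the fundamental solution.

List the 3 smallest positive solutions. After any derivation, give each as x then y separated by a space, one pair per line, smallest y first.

91 6
16561 1092
3014011 198738

√230 = [15; 6,30, …], period ℓ=2 (even) → k=1
a_0=15:  p_0=15·1+0=15,  q_0=15·0+1=1
a_1=6:  p_1=6·15+1=91,  q_1=6·1+0=6
→ (91, 6).  Check: 91²=8281, 230·6²=8280, difference 1.
(91+6√230)^2 = 16561 + 1092√230
(91+6√230)^3 = 3014011 + 198738√230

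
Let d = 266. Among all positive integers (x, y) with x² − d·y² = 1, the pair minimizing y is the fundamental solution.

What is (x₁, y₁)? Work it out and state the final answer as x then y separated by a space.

685 42

√266 = [16; 3,4,3,32, …], period ℓ=4 (even) → k=3
k=0  a_k=16  p_k/q_k = 16/1
k=1  a_k=3  p_k/q_k = 49/3
k=2  a_k=4  p_k/q_k = 212/13
k=3  a_k=3  p_k/q_k = 685/42
fundamental: x₁=685, y₁=42  (since 469225 − 266·1764 = 1)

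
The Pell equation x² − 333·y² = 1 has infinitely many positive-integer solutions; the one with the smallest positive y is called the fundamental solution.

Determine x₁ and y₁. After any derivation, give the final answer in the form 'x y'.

d=333: √d = [18; 4,36] (ℓ=2, even), read p_1/q_1
a_0=18:  p_0=18·1+0=18,  q_0=18·0+1=1
a_1=4:  p_1=4·18+1=73,  q_1=4·1+0=4
fundamental: x₁=73, y₁=4  (since 5329 − 333·16 = 1)

73 4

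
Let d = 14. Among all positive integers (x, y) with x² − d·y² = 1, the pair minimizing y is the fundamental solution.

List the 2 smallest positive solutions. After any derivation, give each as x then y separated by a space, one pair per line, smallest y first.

[3; 1,2,1,6] for √14; ℓ=4 ⇒ convergent index 3
k=0  a_k=3  p_k/q_k = 3/1
…
k=2  a_k=2  p_k/q_k = 11/3
k=3  a_k=1  p_k/q_k = 15/4
fundamental: x₁=15, y₁=4  (since 225 − 14·16 = 1)
k=2:  x_2 = 15·15+14·4·4 = 449,  y_2 = 15·4+4·15 = 120

15 4
449 120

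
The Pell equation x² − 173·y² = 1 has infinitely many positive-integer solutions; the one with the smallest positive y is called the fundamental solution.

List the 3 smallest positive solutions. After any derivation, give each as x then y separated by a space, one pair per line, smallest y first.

d=173: √d = [13; 6,1,1,6,26] (ℓ=5, odd), read p_9/q_9
k=0  a_k=13  p_k/q_k = 13/1
k=1  a_k=6  p_k/q_k = 79/6
k=2  a_k=1  p_k/q_k = 92/7
…
k=8  a_k=1  p_k/q_k = 382343/29069
k=9  a_k=6  p_k/q_k = 2499849/190060
fundamental: x₁=2499849, y₁=190060  (since 6249245022801 − 173·36122803600 = 1)
k=2:  x_2 = 2499849·2499849+173·190060·190060 = 12498490045601,  y_2 = 2499849·190060+190060·2499849 = 950242601880
k=3:  x_3 = 2499849·12498490045601+173·190060·950242601880 = 62488675684008728649,  y_3 = 2499849·950242601880+190060·12498490045601 = 4750926036134042180

2499849 190060
12498490045601 950242601880
62488675684008728649 4750926036134042180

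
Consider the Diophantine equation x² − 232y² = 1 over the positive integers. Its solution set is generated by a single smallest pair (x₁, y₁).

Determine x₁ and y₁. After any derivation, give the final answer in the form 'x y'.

19603 1287

[15; 4,3,7,3,4,30] for √232; ℓ=6 ⇒ convergent index 5
a_0=15:  p_0=15·1+0=15,  q_0=15·0+1=1
…
a_4=3:  p_4=3·1447+198=4539,  q_4=3·95+13=298
a_5=4:  p_5=4·4539+1447=19603,  q_5=4·298+95=1287
fundamental: x₁=19603, y₁=1287  (since 384277609 − 232·1656369 = 1)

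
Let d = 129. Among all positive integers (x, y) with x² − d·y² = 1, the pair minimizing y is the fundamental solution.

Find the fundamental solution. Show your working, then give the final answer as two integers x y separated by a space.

16855 1484

√129 = [11; 2,1,3,1,6,1,3,1,2,22, …], period ℓ=10 (even) → k=9
step 0: (11, 1)  from 11·(1,0) + (0,1)
step 1: (23, 2)  from 2·(11,1) + (1,0)
…
step 8: (6031, 531)  from 1·(4793,422) + (1238,109)
step 9: (16855, 1484)  from 2·(6031,531) + (4793,422)
(x₁, y₁) = (16855, 1484);  16855² − 129·1484² = 1 ✓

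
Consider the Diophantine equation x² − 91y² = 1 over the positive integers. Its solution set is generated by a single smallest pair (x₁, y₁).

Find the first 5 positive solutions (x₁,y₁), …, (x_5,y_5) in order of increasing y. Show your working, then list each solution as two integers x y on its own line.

1574 165
4954951 519420
15598184174 1635133995
49103078824801 5147401296840
154576476542289374 16204017647318325

√91 → a₀=9, period (1,1,5,1,5,1,1,18); ℓ=8 even so k=7
step 0: (9, 1)  from 9·(1,0) + (0,1)
step 1: (10, 1)  from 1·(9,1) + (1,0)
step 2: (19, 2)  from 1·(10,1) + (9,1)
…
step 6: (849, 89)  from 1·(725,76) + (124,13)
step 7: (1574, 165)  from 1·(849,89) + (725,76)
(x₁, y₁) = (1574, 165);  1574² − 91·165² = 1 ✓
k=2:  x_2 = 1574·1574+91·165·165 = 4954951,  y_2 = 1574·165+165·1574 = 519420
k=3:  x_3 = 1574·4954951+91·165·519420 = 15598184174,  y_3 = 1574·519420+165·4954951 = 1635133995
k=4:  x_4 = 1574·15598184174+91·165·1635133995 = 49103078824801,  y_4 = 1574·1635133995+165·15598184174 = 5147401296840
k=5:  x_5 = 1574·49103078824801+91·165·5147401296840 = 154576476542289374,  y_5 = 1574·5147401296840+165·49103078824801 = 16204017647318325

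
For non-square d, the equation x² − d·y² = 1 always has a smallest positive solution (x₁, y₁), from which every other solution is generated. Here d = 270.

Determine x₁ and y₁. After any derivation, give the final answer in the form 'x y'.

d=270: √d = [16; 2,3,6,3,2,32] (ℓ=6, even), read p_5/q_5
i=0: a=16 ⇒ p=16, q=1
i=1: a=2 ⇒ p=33, q=2
i=2: a=3 ⇒ p=115, q=7
i=3: a=6 ⇒ p=723, q=44
i=4: a=3 ⇒ p=2284, q=139
i=5: a=2 ⇒ p=5291, q=322
fundamental: x₁=5291, y₁=322  (since 27994681 − 270·103684 = 1)

5291 322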